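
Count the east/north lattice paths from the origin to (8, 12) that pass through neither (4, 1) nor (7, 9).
Number of paths = 76685

Inclusion–exclusion. Total paths: C(20, 8) = 125970. Through P₁: C(5, 4)·C(15, 4) = 6825. Through P₂: C(16, 7)·C(4, 1) = 45760. Since P₁ is strictly southwest of P₂, a monotone path through both must visit P₁ then P₂; paths through both = C(5, 4)·C(11, 3)·C(4, 1) = 3300. Avoid both = 125970 − 6825 − 45760 + 3300 = 76685.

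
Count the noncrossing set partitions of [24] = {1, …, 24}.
C_24 = 1289904147324

These noncrossing partitions are counted by the Catalan number C_n = (1/(n + 1)) · C(2n, n). For n = 24: C_24 = (1/25) · C(48, 24) = 32247603683100/25 = 1289904147324.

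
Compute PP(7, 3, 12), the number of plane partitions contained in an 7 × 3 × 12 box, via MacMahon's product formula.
PP(7, 3, 12) = 1577078895600

Evaluate the triple product over i = 1..7, j = 1..3, k = 1..12. The factors are (2/1) · (3/2) · (4/3) · (5/4) · (6/5) · (7/6) · (8/7) · (9/8) · … (252 factors total). The numerators and denominators telescope so the product is an integer; carrying out the multiplication exactly gives PP(7, 3, 12) = 1577078895600.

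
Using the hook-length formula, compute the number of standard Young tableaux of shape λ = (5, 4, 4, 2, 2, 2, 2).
# SYT of shape (5, 4, 4, 2, 2, 2, 2) = 166658310

Hook-length formula: f^λ = n! / Π hook(c), product over all cells c of the Young diagram. For λ = (5, 4, 4, 2, 2, 2, 2), n = 21 boxes. Hook lengths by row (left-to-right, top-to-bottom): [11, 10, 5, 4, 1]; [9, 8, 3, 2]; [8, 7, 2, 1]; [5, 4]; [4, 3]; [3, 2]; [2, 1]. Product of hooks = 306561024000. So f^λ = 21! / 306561024000 = 51090942171709440000 / 306561024000 = 166658310.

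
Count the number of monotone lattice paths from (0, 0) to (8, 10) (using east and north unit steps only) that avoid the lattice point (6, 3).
Number of paths = 40734

Total paths from (0, 0) to (8, 10): C(18, 8) = 43758. Paths through (6, 3): (paths (0, 0) → (6, 3)) × (paths (6, 3) → (8, 10)) = C(9, 6) · C(9, 2) = 84 · 36 = 3024. Avoidance count = 43758 − 3024 = 40734.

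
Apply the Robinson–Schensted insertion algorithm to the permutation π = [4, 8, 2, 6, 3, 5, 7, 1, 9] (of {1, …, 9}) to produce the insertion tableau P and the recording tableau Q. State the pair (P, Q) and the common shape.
P = [1, 3, 5, 7, 9] / [2, 6] / [4] / [8];  Q = [1, 2, 6, 7, 9] / [3, 4] / [5] / [8];  common shape = (5, 2, 1, 1)

Row-insert the values π_1, π_2, … into P one at a time, bumping the leftmost entry strictly greater than the inserted value down to the next row. The recording tableau Q records, in position (i, j), the step at which that cell was added to P.
  Insert 4 (step 1): P = [4];  Q = [1]
  Insert 8 (step 2): P = [4, 8];  Q = [1, 2]
  Insert 2 (step 3): P = [2, 8] / [4];  Q = [1, 2] / [3]
  Insert 6 (step 4): P = [2, 6] / [4, 8];  Q = [1, 2] / [3, 4]
  Insert 3 (step 5): P = [2, 3] / [4, 6] / [8];  Q = [1, 2] / [3, 4] / [5]
  Insert 5 (step 6): P = [2, 3, 5] / [4, 6] / [8];  Q = [1, 2, 6] / [3, 4] / [5]
  Insert 7 (step 7): P = [2, 3, 5, 7] / [4, 6] / [8];  Q = [1, 2, 6, 7] / [3, 4] / [5]
  Insert 1 (step 8): P = [1, 3, 5, 7] / [2, 6] / [4] / [8];  Q = [1, 2, 6, 7] / [3, 4] / [5] / [8]
  Insert 9 (step 9): P = [1, 3, 5, 7, 9] / [2, 6] / [4] / [8];  Q = [1, 2, 6, 7, 9] / [3, 4] / [5] / [8]
Final shape: (5, 2, 1, 1).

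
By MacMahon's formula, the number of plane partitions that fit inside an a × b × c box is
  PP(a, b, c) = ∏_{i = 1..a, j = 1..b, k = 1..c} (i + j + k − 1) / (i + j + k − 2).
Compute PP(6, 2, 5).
PP(6, 2, 5) = 60984

Evaluate the triple product over i = 1..6, j = 1..2, k = 1..5. The factors are (2/1) · (3/2) · (4/3) · (5/4) · (6/5) · (3/2) · (4/3) · (5/4) · … (60 factors total). The numerators and denominators telescope so the product is an integer; carrying out the multiplication exactly gives PP(6, 2, 5) = 60984.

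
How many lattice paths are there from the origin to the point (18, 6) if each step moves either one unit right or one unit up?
Number of paths = 134596

A monotone lattice path from (0, 0) to (18, 6) consists of 18 east steps and 6 north steps in some order, so it is determined by which 18 of the 24 steps are east. The count is C(24, 18) = 134596.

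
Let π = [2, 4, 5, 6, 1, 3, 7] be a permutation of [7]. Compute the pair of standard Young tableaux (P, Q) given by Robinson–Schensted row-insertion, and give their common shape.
P = [1, 3, 5, 6, 7] / [2, 4];  Q = [1, 2, 3, 4, 7] / [5, 6];  common shape = (5, 2)

Row-insert the values π_1, π_2, … into P one at a time, bumping the leftmost entry strictly greater than the inserted value down to the next row. The recording tableau Q records, in position (i, j), the step at which that cell was added to P.
  Insert 2 (step 1): P = [2];  Q = [1]
  Insert 4 (step 2): P = [2, 4];  Q = [1, 2]
  Insert 5 (step 3): P = [2, 4, 5];  Q = [1, 2, 3]
  Insert 6 (step 4): P = [2, 4, 5, 6];  Q = [1, 2, 3, 4]
  Insert 1 (step 5): P = [1, 4, 5, 6] / [2];  Q = [1, 2, 3, 4] / [5]
  Insert 3 (step 6): P = [1, 3, 5, 6] / [2, 4];  Q = [1, 2, 3, 4] / [5, 6]
  Insert 7 (step 7): P = [1, 3, 5, 6, 7] / [2, 4];  Q = [1, 2, 3, 4, 7] / [5, 6]
Final shape: (5, 2).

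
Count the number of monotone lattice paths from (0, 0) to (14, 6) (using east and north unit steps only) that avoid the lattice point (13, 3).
Number of paths = 36520

Total paths from (0, 0) to (14, 6): C(20, 14) = 38760. Paths through (13, 3): (paths (0, 0) → (13, 3)) × (paths (13, 3) → (14, 6)) = C(16, 13) · C(4, 1) = 560 · 4 = 2240. Avoidance count = 38760 − 2240 = 36520.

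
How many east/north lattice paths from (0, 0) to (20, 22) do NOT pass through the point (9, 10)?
Number of paths = 388889345936

Total paths from (0, 0) to (20, 22): C(42, 20) = 513791607420. Paths through (9, 10): (paths (0, 0) → (9, 10)) × (paths (9, 10) → (20, 22)) = C(19, 9) · C(23, 11) = 92378 · 1352078 = 124902261484. Avoidance count = 513791607420 − 124902261484 = 388889345936.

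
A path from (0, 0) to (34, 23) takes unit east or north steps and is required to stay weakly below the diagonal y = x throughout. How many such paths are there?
Number of paths = 1820529677650320

By the reflection principle (André's argument), the number of monotone paths to (34, 23) with n ≤ m that never go above y = x is C(57, 34) − C(57, 35) = 5309878226480100 − 3489348548829780 = 1820529677650320.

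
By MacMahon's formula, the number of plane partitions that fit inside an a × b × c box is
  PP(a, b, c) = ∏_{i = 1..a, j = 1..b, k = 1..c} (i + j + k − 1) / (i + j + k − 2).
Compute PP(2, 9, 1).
PP(2, 9, 1) = 55

Evaluate the triple product over i = 1..2, j = 1..9, k = 1..1. The factors are (2/1) · (3/2) · (4/3) · (5/4) · (6/5) · (7/6) · (8/7) · (9/8) · … (18 factors total). The numerators and denominators telescope so the product is an integer; carrying out the multiplication exactly gives PP(2, 9, 1) = 55.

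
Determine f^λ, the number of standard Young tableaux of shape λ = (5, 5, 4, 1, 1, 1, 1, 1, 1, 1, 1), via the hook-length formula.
# SYT of shape (5, 5, 4, 1, 1, 1, 1, 1, 1, 1, 1) = 128035908

Hook-length formula: f^λ = n! / Π hook(c), product over all cells c of the Young diagram. For λ = (5, 5, 4, 1, 1, 1, 1, 1, 1, 1, 1), n = 22 boxes. Hook lengths by row (left-to-right, top-to-bottom): [15, 6, 5, 4, 2]; [14, 5, 4, 3, 1]; [12, 3, 2, 1]; [8]; [7]; [6]; [5]; [4]; [3]; [2]; [1]. Product of hooks = 8778792960000. So f^λ = 22! / 8778792960000 = 1124000727777607680000 / 8778792960000 = 128035908.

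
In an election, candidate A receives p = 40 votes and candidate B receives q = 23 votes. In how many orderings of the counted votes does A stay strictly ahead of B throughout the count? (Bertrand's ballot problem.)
Strict-lead orderings = 25363302339192405

Total orderings of the 63 votes with 40 for A: C(63, 40) = 93993414551124795. By the Bertrand ballot formula (Cycle Lemma / reflection principle), the number of orderings in which A is strictly ahead of B throughout is (p − q)/(p + q) · C(p + q, p) = (40 − 23)/(40 + 23) · 93993414551124795 = 25363302339192405.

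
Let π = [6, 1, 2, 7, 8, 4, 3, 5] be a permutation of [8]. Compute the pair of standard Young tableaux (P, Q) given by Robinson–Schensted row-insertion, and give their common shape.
P = [1, 2, 3, 5] / [4, 7, 8] / [6];  Q = [1, 3, 4, 5] / [2, 6, 8] / [7];  common shape = (4, 3, 1)

Row-insert the values π_1, π_2, … into P one at a time, bumping the leftmost entry strictly greater than the inserted value down to the next row. The recording tableau Q records, in position (i, j), the step at which that cell was added to P.
  Insert 6 (step 1): P = [6];  Q = [1]
  Insert 1 (step 2): P = [1] / [6];  Q = [1] / [2]
  Insert 2 (step 3): P = [1, 2] / [6];  Q = [1, 3] / [2]
  Insert 7 (step 4): P = [1, 2, 7] / [6];  Q = [1, 3, 4] / [2]
  Insert 8 (step 5): P = [1, 2, 7, 8] / [6];  Q = [1, 3, 4, 5] / [2]
  Insert 4 (step 6): P = [1, 2, 4, 8] / [6, 7];  Q = [1, 3, 4, 5] / [2, 6]
  Insert 3 (step 7): P = [1, 2, 3, 8] / [4, 7] / [6];  Q = [1, 3, 4, 5] / [2, 6] / [7]
  Insert 5 (step 8): P = [1, 2, 3, 5] / [4, 7, 8] / [6];  Q = [1, 3, 4, 5] / [2, 6, 8] / [7]
Final shape: (4, 3, 1).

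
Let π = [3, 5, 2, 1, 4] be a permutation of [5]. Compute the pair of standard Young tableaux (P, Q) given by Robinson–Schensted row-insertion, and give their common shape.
P = [1, 4] / [2, 5] / [3];  Q = [1, 2] / [3, 5] / [4];  common shape = (2, 2, 1)

Row-insert the values π_1, π_2, … into P one at a time, bumping the leftmost entry strictly greater than the inserted value down to the next row. The recording tableau Q records, in position (i, j), the step at which that cell was added to P.
  Insert 3 (step 1): P = [3];  Q = [1]
  Insert 5 (step 2): P = [3, 5];  Q = [1, 2]
  Insert 2 (step 3): P = [2, 5] / [3];  Q = [1, 2] / [3]
  Insert 1 (step 4): P = [1, 5] / [2] / [3];  Q = [1, 2] / [3] / [4]
  Insert 4 (step 5): P = [1, 4] / [2, 5] / [3];  Q = [1, 2] / [3, 5] / [4]
Final shape: (2, 2, 1).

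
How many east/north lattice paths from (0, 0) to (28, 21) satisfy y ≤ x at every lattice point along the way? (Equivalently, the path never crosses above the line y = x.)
Number of paths = 10772391370048

By the reflection principle (André's argument), the number of monotone paths to (28, 21) with n ≤ m that never go above y = x is C(49, 28) − C(49, 29) = 39049918716424 − 28277527346376 = 10772391370048.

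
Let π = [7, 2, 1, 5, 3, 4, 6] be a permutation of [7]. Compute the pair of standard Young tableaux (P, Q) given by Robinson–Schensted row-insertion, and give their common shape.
P = [1, 3, 4, 6] / [2, 5] / [7];  Q = [1, 4, 6, 7] / [2, 5] / [3];  common shape = (4, 2, 1)

Row-insert the values π_1, π_2, … into P one at a time, bumping the leftmost entry strictly greater than the inserted value down to the next row. The recording tableau Q records, in position (i, j), the step at which that cell was added to P.
  Insert 7 (step 1): P = [7];  Q = [1]
  Insert 2 (step 2): P = [2] / [7];  Q = [1] / [2]
  Insert 1 (step 3): P = [1] / [2] / [7];  Q = [1] / [2] / [3]
  Insert 5 (step 4): P = [1, 5] / [2] / [7];  Q = [1, 4] / [2] / [3]
  Insert 3 (step 5): P = [1, 3] / [2, 5] / [7];  Q = [1, 4] / [2, 5] / [3]
  Insert 4 (step 6): P = [1, 3, 4] / [2, 5] / [7];  Q = [1, 4, 6] / [2, 5] / [3]
  Insert 6 (step 7): P = [1, 3, 4, 6] / [2, 5] / [7];  Q = [1, 4, 6, 7] / [2, 5] / [3]
Final shape: (4, 2, 1).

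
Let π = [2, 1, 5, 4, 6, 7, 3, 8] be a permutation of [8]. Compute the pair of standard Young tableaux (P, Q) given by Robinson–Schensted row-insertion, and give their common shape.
P = [1, 3, 6, 7, 8] / [2, 4] / [5];  Q = [1, 3, 5, 6, 8] / [2, 4] / [7];  common shape = (5, 2, 1)

Row-insert the values π_1, π_2, … into P one at a time, bumping the leftmost entry strictly greater than the inserted value down to the next row. The recording tableau Q records, in position (i, j), the step at which that cell was added to P.
  Insert 2 (step 1): P = [2];  Q = [1]
  Insert 1 (step 2): P = [1] / [2];  Q = [1] / [2]
  Insert 5 (step 3): P = [1, 5] / [2];  Q = [1, 3] / [2]
  Insert 4 (step 4): P = [1, 4] / [2, 5];  Q = [1, 3] / [2, 4]
  Insert 6 (step 5): P = [1, 4, 6] / [2, 5];  Q = [1, 3, 5] / [2, 4]
  Insert 7 (step 6): P = [1, 4, 6, 7] / [2, 5];  Q = [1, 3, 5, 6] / [2, 4]
  Insert 3 (step 7): P = [1, 3, 6, 7] / [2, 4] / [5];  Q = [1, 3, 5, 6] / [2, 4] / [7]
  Insert 8 (step 8): P = [1, 3, 6, 7, 8] / [2, 4] / [5];  Q = [1, 3, 5, 6, 8] / [2, 4] / [7]
Final shape: (5, 2, 1).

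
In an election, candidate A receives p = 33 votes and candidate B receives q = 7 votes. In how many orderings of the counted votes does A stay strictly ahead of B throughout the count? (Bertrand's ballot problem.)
Strict-lead orderings = 12118314

Total orderings of the 40 votes with 33 for A: C(40, 33) = 18643560. By the Bertrand ballot formula (Cycle Lemma / reflection principle), the number of orderings in which A is strictly ahead of B throughout is (p − q)/(p + q) · C(p + q, p) = (33 − 7)/(33 + 7) · 18643560 = 12118314.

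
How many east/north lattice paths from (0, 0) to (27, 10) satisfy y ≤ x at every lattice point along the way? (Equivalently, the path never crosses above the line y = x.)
Number of paths = 223926516

By the reflection principle (André's argument), the number of monotone paths to (27, 10) with n ≤ m that never go above y = x is C(37, 27) − C(37, 28) = 348330136 − 124403620 = 223926516.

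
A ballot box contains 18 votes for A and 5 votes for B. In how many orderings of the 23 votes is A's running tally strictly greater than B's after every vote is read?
Strict-lead orderings = 19019

Total orderings of the 23 votes with 18 for A: C(23, 18) = 33649. By the Bertrand ballot formula (Cycle Lemma / reflection principle), the number of orderings in which A is strictly ahead of B throughout is (p − q)/(p + q) · C(p + q, p) = (18 − 5)/(18 + 5) · 33649 = 19019.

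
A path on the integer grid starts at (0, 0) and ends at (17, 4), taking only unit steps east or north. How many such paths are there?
Number of paths = 5985

A monotone lattice path from (0, 0) to (17, 4) consists of 17 east steps and 4 north steps in some order, so it is determined by which 17 of the 21 steps are east. The count is C(21, 17) = 5985.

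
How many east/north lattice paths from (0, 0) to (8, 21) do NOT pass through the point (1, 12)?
Number of paths = 4143425

Total paths from (0, 0) to (8, 21): C(29, 8) = 4292145. Paths through (1, 12): (paths (0, 0) → (1, 12)) × (paths (1, 12) → (8, 21)) = C(13, 1) · C(16, 7) = 13 · 11440 = 148720. Avoidance count = 4292145 − 148720 = 4143425.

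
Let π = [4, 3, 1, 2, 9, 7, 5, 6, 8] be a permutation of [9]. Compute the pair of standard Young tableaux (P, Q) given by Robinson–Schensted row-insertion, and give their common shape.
P = [1, 2, 5, 6, 8] / [3, 7] / [4, 9];  Q = [1, 4, 5, 8, 9] / [2, 6] / [3, 7];  common shape = (5, 2, 2)

Row-insert the values π_1, π_2, … into P one at a time, bumping the leftmost entry strictly greater than the inserted value down to the next row. The recording tableau Q records, in position (i, j), the step at which that cell was added to P.
  Insert 4 (step 1): P = [4];  Q = [1]
  Insert 3 (step 2): P = [3] / [4];  Q = [1] / [2]
  Insert 1 (step 3): P = [1] / [3] / [4];  Q = [1] / [2] / [3]
  Insert 2 (step 4): P = [1, 2] / [3] / [4];  Q = [1, 4] / [2] / [3]
  Insert 9 (step 5): P = [1, 2, 9] / [3] / [4];  Q = [1, 4, 5] / [2] / [3]
  Insert 7 (step 6): P = [1, 2, 7] / [3, 9] / [4];  Q = [1, 4, 5] / [2, 6] / [3]
  Insert 5 (step 7): P = [1, 2, 5] / [3, 7] / [4, 9];  Q = [1, 4, 5] / [2, 6] / [3, 7]
  Insert 6 (step 8): P = [1, 2, 5, 6] / [3, 7] / [4, 9];  Q = [1, 4, 5, 8] / [2, 6] / [3, 7]
  Insert 8 (step 9): P = [1, 2, 5, 6, 8] / [3, 7] / [4, 9];  Q = [1, 4, 5, 8, 9] / [2, 6] / [3, 7]
Final shape: (5, 2, 2).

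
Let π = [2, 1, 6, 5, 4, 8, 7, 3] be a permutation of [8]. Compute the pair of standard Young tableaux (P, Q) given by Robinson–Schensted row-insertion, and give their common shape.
P = [1, 3, 7] / [2, 4, 8] / [5] / [6];  Q = [1, 3, 6] / [2, 4, 7] / [5] / [8];  common shape = (3, 3, 1, 1)

Row-insert the values π_1, π_2, … into P one at a time, bumping the leftmost entry strictly greater than the inserted value down to the next row. The recording tableau Q records, in position (i, j), the step at which that cell was added to P.
  Insert 2 (step 1): P = [2];  Q = [1]
  Insert 1 (step 2): P = [1] / [2];  Q = [1] / [2]
  Insert 6 (step 3): P = [1, 6] / [2];  Q = [1, 3] / [2]
  Insert 5 (step 4): P = [1, 5] / [2, 6];  Q = [1, 3] / [2, 4]
  Insert 4 (step 5): P = [1, 4] / [2, 5] / [6];  Q = [1, 3] / [2, 4] / [5]
  Insert 8 (step 6): P = [1, 4, 8] / [2, 5] / [6];  Q = [1, 3, 6] / [2, 4] / [5]
  Insert 7 (step 7): P = [1, 4, 7] / [2, 5, 8] / [6];  Q = [1, 3, 6] / [2, 4, 7] / [5]
  Insert 3 (step 8): P = [1, 3, 7] / [2, 4, 8] / [5] / [6];  Q = [1, 3, 6] / [2, 4, 7] / [5] / [8]
Final shape: (3, 3, 1, 1).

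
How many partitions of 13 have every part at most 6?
p(13, parts ≤ 6) = 71

Partitions of 13 with all parts ≤ 6: 6+6+1, 6+5+2, 6+5+1+1, 6+4+3, 6+4+2+1, 6+4+1+1+1, 6+3+3+1, 6+3+2+2, 6+3+2+1+1, 6+3+1+1+1+1, 6+2+2+2+1, 6+2+2+1+1+1, 6+2+1+1+1+1+1, 6+1+1+1+1+1+1+1, 5+5+3, 5+5+2+1, 5+5+1+1+1, 5+4+4, 5+4+3+1, 5+4+2+2, 5+4+2+1+1, 5+4+1+1+1+1, 5+3+3+2, 5+3+3+1+1, 5+3+2+2+1, 5+3+2+1+1+1, 5+3+1+1+1+1+1, 5+2+2+2+2, 5+2+2+2+1+1, 5+2+2+1+1+1+1, … (71 total). Count = 71.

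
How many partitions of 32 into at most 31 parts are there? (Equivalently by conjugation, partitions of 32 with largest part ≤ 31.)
p(32, parts ≤ 31) = 8348

Use the recurrence p(n, m) = p(n, m−1) + p(n−m, m): either the largest part is < m (count p(n, m−1)) or the largest part is exactly m (remove one copy of m, count p(n−m, m)). With p(0, ·) = 1 this gives p(32, parts ≤ 31) = 8348. (By conjugating Young diagrams, this also counts partitions of 32 into at most 31 parts.)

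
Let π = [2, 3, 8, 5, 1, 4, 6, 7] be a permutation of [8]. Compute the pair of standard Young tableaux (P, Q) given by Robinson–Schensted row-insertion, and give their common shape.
P = [1, 3, 4, 6, 7] / [2, 5] / [8];  Q = [1, 2, 3, 7, 8] / [4, 6] / [5];  common shape = (5, 2, 1)

Row-insert the values π_1, π_2, … into P one at a time, bumping the leftmost entry strictly greater than the inserted value down to the next row. The recording tableau Q records, in position (i, j), the step at which that cell was added to P.
  Insert 2 (step 1): P = [2];  Q = [1]
  Insert 3 (step 2): P = [2, 3];  Q = [1, 2]
  Insert 8 (step 3): P = [2, 3, 8];  Q = [1, 2, 3]
  Insert 5 (step 4): P = [2, 3, 5] / [8];  Q = [1, 2, 3] / [4]
  Insert 1 (step 5): P = [1, 3, 5] / [2] / [8];  Q = [1, 2, 3] / [4] / [5]
  Insert 4 (step 6): P = [1, 3, 4] / [2, 5] / [8];  Q = [1, 2, 3] / [4, 6] / [5]
  Insert 6 (step 7): P = [1, 3, 4, 6] / [2, 5] / [8];  Q = [1, 2, 3, 7] / [4, 6] / [5]
  Insert 7 (step 8): P = [1, 3, 4, 6, 7] / [2, 5] / [8];  Q = [1, 2, 3, 7, 8] / [4, 6] / [5]
Final shape: (5, 2, 1).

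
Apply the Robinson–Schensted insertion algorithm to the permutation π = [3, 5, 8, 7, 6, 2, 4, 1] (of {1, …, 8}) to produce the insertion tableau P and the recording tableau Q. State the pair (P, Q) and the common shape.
P = [1, 4, 6] / [2, 5] / [3] / [7] / [8];  Q = [1, 2, 3] / [4, 7] / [5] / [6] / [8];  common shape = (3, 2, 1, 1, 1)

Row-insert the values π_1, π_2, … into P one at a time, bumping the leftmost entry strictly greater than the inserted value down to the next row. The recording tableau Q records, in position (i, j), the step at which that cell was added to P.
  Insert 3 (step 1): P = [3];  Q = [1]
  Insert 5 (step 2): P = [3, 5];  Q = [1, 2]
  Insert 8 (step 3): P = [3, 5, 8];  Q = [1, 2, 3]
  Insert 7 (step 4): P = [3, 5, 7] / [8];  Q = [1, 2, 3] / [4]
  Insert 6 (step 5): P = [3, 5, 6] / [7] / [8];  Q = [1, 2, 3] / [4] / [5]
  Insert 2 (step 6): P = [2, 5, 6] / [3] / [7] / [8];  Q = [1, 2, 3] / [4] / [5] / [6]
  Insert 4 (step 7): P = [2, 4, 6] / [3, 5] / [7] / [8];  Q = [1, 2, 3] / [4, 7] / [5] / [6]
  Insert 1 (step 8): P = [1, 4, 6] / [2, 5] / [3] / [7] / [8];  Q = [1, 2, 3] / [4, 7] / [5] / [6] / [8]
Final shape: (3, 2, 1, 1, 1).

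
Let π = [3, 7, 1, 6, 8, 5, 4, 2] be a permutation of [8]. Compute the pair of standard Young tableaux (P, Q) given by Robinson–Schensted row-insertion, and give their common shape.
P = [1, 2, 8] / [3, 4] / [5] / [6] / [7];  Q = [1, 2, 5] / [3, 4] / [6] / [7] / [8];  common shape = (3, 2, 1, 1, 1)

Row-insert the values π_1, π_2, … into P one at a time, bumping the leftmost entry strictly greater than the inserted value down to the next row. The recording tableau Q records, in position (i, j), the step at which that cell was added to P.
  Insert 3 (step 1): P = [3];  Q = [1]
  Insert 7 (step 2): P = [3, 7];  Q = [1, 2]
  Insert 1 (step 3): P = [1, 7] / [3];  Q = [1, 2] / [3]
  Insert 6 (step 4): P = [1, 6] / [3, 7];  Q = [1, 2] / [3, 4]
  Insert 8 (step 5): P = [1, 6, 8] / [3, 7];  Q = [1, 2, 5] / [3, 4]
  Insert 5 (step 6): P = [1, 5, 8] / [3, 6] / [7];  Q = [1, 2, 5] / [3, 4] / [6]
  Insert 4 (step 7): P = [1, 4, 8] / [3, 5] / [6] / [7];  Q = [1, 2, 5] / [3, 4] / [6] / [7]
  Insert 2 (step 8): P = [1, 2, 8] / [3, 4] / [5] / [6] / [7];  Q = [1, 2, 5] / [3, 4] / [6] / [7] / [8]
Final shape: (3, 2, 1, 1, 1).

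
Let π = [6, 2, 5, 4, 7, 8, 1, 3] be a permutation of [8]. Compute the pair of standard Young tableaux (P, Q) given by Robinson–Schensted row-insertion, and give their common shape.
P = [1, 3, 7, 8] / [2, 4] / [5] / [6];  Q = [1, 3, 5, 6] / [2, 8] / [4] / [7];  common shape = (4, 2, 1, 1)

Row-insert the values π_1, π_2, … into P one at a time, bumping the leftmost entry strictly greater than the inserted value down to the next row. The recording tableau Q records, in position (i, j), the step at which that cell was added to P.
  Insert 6 (step 1): P = [6];  Q = [1]
  Insert 2 (step 2): P = [2] / [6];  Q = [1] / [2]
  Insert 5 (step 3): P = [2, 5] / [6];  Q = [1, 3] / [2]
  Insert 4 (step 4): P = [2, 4] / [5] / [6];  Q = [1, 3] / [2] / [4]
  Insert 7 (step 5): P = [2, 4, 7] / [5] / [6];  Q = [1, 3, 5] / [2] / [4]
  Insert 8 (step 6): P = [2, 4, 7, 8] / [5] / [6];  Q = [1, 3, 5, 6] / [2] / [4]
  Insert 1 (step 7): P = [1, 4, 7, 8] / [2] / [5] / [6];  Q = [1, 3, 5, 6] / [2] / [4] / [7]
  Insert 3 (step 8): P = [1, 3, 7, 8] / [2, 4] / [5] / [6];  Q = [1, 3, 5, 6] / [2, 8] / [4] / [7]
Final shape: (4, 2, 1, 1).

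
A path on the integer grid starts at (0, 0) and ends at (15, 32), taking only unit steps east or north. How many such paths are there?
Number of paths = 751616304549

A monotone lattice path from (0, 0) to (15, 32) consists of 15 east steps and 32 north steps in some order, so it is determined by which 15 of the 47 steps are east. The count is C(47, 15) = 751616304549.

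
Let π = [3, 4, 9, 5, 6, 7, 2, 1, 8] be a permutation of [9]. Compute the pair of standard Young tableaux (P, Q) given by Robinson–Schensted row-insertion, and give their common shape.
P = [1, 4, 5, 6, 7, 8] / [2] / [3] / [9];  Q = [1, 2, 3, 5, 6, 9] / [4] / [7] / [8];  common shape = (6, 1, 1, 1)

Row-insert the values π_1, π_2, … into P one at a time, bumping the leftmost entry strictly greater than the inserted value down to the next row. The recording tableau Q records, in position (i, j), the step at which that cell was added to P.
  Insert 3 (step 1): P = [3];  Q = [1]
  Insert 4 (step 2): P = [3, 4];  Q = [1, 2]
  Insert 9 (step 3): P = [3, 4, 9];  Q = [1, 2, 3]
  Insert 5 (step 4): P = [3, 4, 5] / [9];  Q = [1, 2, 3] / [4]
  Insert 6 (step 5): P = [3, 4, 5, 6] / [9];  Q = [1, 2, 3, 5] / [4]
  Insert 7 (step 6): P = [3, 4, 5, 6, 7] / [9];  Q = [1, 2, 3, 5, 6] / [4]
  Insert 2 (step 7): P = [2, 4, 5, 6, 7] / [3] / [9];  Q = [1, 2, 3, 5, 6] / [4] / [7]
  Insert 1 (step 8): P = [1, 4, 5, 6, 7] / [2] / [3] / [9];  Q = [1, 2, 3, 5, 6] / [4] / [7] / [8]
  Insert 8 (step 9): P = [1, 4, 5, 6, 7, 8] / [2] / [3] / [9];  Q = [1, 2, 3, 5, 6, 9] / [4] / [7] / [8]
Final shape: (6, 1, 1, 1).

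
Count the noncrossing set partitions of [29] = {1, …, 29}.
C_29 = 1002242216651368

These noncrossing partitions are counted by the Catalan number C_n = (1/(n + 1)) · C(2n, n). For n = 29: C_29 = (1/30) · C(58, 29) = 30067266499541040/30 = 1002242216651368.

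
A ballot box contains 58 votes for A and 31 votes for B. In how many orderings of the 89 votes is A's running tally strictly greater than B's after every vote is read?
Strict-lead orderings = 259103740096407445395552

Total orderings of the 89 votes with 58 for A: C(89, 58) = 854082698836306023711264. By the Bertrand ballot formula (Cycle Lemma / reflection principle), the number of orderings in which A is strictly ahead of B throughout is (p − q)/(p + q) · C(p + q, p) = (58 − 31)/(58 + 31) · 854082698836306023711264 = 259103740096407445395552.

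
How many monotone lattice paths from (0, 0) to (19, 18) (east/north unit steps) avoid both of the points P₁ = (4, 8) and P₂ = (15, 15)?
Number of paths = 11176833300

Inclusion–exclusion. Total paths: C(37, 19) = 17672631900. Through P₁: C(12, 4)·C(25, 15) = 1618036200. Through P₂: C(30, 15)·C(7, 4) = 5429113200. Since P₁ is strictly southwest of P₂, a monotone path through both must visit P₁ then P₂; paths through both = C(12, 4)·C(18, 11)·C(7, 4) = 551350800. Avoid both = 17672631900 − 1618036200 − 5429113200 + 551350800 = 11176833300.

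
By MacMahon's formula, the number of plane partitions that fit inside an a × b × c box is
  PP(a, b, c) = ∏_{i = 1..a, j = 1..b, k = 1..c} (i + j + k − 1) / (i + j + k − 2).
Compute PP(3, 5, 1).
PP(3, 5, 1) = 56

Evaluate the triple product over i = 1..3, j = 1..5, k = 1..1. The factors are (2/1) · (3/2) · (4/3) · (5/4) · (6/5) · (3/2) · (4/3) · (5/4) · … (15 factors total). The numerators and denominators telescope so the product is an integer; carrying out the multiplication exactly gives PP(3, 5, 1) = 56.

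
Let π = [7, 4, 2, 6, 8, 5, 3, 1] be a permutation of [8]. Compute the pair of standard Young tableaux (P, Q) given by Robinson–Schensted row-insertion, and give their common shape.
P = [1, 3, 8] / [2, 5] / [4] / [6] / [7];  Q = [1, 4, 5] / [2, 6] / [3] / [7] / [8];  common shape = (3, 2, 1, 1, 1)

Row-insert the values π_1, π_2, … into P one at a time, bumping the leftmost entry strictly greater than the inserted value down to the next row. The recording tableau Q records, in position (i, j), the step at which that cell was added to P.
  Insert 7 (step 1): P = [7];  Q = [1]
  Insert 4 (step 2): P = [4] / [7];  Q = [1] / [2]
  Insert 2 (step 3): P = [2] / [4] / [7];  Q = [1] / [2] / [3]
  Insert 6 (step 4): P = [2, 6] / [4] / [7];  Q = [1, 4] / [2] / [3]
  Insert 8 (step 5): P = [2, 6, 8] / [4] / [7];  Q = [1, 4, 5] / [2] / [3]
  Insert 5 (step 6): P = [2, 5, 8] / [4, 6] / [7];  Q = [1, 4, 5] / [2, 6] / [3]
  Insert 3 (step 7): P = [2, 3, 8] / [4, 5] / [6] / [7];  Q = [1, 4, 5] / [2, 6] / [3] / [7]
  Insert 1 (step 8): P = [1, 3, 8] / [2, 5] / [4] / [6] / [7];  Q = [1, 4, 5] / [2, 6] / [3] / [7] / [8]
Final shape: (3, 2, 1, 1, 1).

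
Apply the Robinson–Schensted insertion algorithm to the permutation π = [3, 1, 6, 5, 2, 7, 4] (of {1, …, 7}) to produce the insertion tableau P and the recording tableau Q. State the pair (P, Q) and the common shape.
P = [1, 2, 4] / [3, 5, 7] / [6];  Q = [1, 3, 6] / [2, 4, 7] / [5];  common shape = (3, 3, 1)

Row-insert the values π_1, π_2, … into P one at a time, bumping the leftmost entry strictly greater than the inserted value down to the next row. The recording tableau Q records, in position (i, j), the step at which that cell was added to P.
  Insert 3 (step 1): P = [3];  Q = [1]
  Insert 1 (step 2): P = [1] / [3];  Q = [1] / [2]
  Insert 6 (step 3): P = [1, 6] / [3];  Q = [1, 3] / [2]
  Insert 5 (step 4): P = [1, 5] / [3, 6];  Q = [1, 3] / [2, 4]
  Insert 2 (step 5): P = [1, 2] / [3, 5] / [6];  Q = [1, 3] / [2, 4] / [5]
  Insert 7 (step 6): P = [1, 2, 7] / [3, 5] / [6];  Q = [1, 3, 6] / [2, 4] / [5]
  Insert 4 (step 7): P = [1, 2, 4] / [3, 5, 7] / [6];  Q = [1, 3, 6] / [2, 4, 7] / [5]
Final shape: (3, 3, 1).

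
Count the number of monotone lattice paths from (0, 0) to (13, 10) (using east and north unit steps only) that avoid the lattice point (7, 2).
Number of paths = 1035958

Total paths from (0, 0) to (13, 10): C(23, 13) = 1144066. Paths through (7, 2): (paths (0, 0) → (7, 2)) × (paths (7, 2) → (13, 10)) = C(9, 7) · C(14, 6) = 36 · 3003 = 108108. Avoidance count = 1144066 − 108108 = 1035958.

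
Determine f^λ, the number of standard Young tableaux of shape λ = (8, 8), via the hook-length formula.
# SYT of shape (8, 8) = 1430

Hook-length formula: f^λ = n! / Π hook(c), product over all cells c of the Young diagram. For λ = (8, 8), n = 16 boxes. Hook lengths by row (left-to-right, top-to-bottom): [9, 8, 7, 6, 5, 4, 3, 2]; [8, 7, 6, 5, 4, 3, 2, 1]. Product of hooks = 14631321600. So f^λ = 16! / 14631321600 = 20922789888000 / 14631321600 = 1430.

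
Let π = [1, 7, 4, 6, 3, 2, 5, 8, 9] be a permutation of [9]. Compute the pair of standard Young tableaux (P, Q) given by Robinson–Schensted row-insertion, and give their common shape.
P = [1, 2, 5, 8, 9] / [3, 6] / [4] / [7];  Q = [1, 2, 4, 8, 9] / [3, 7] / [5] / [6];  common shape = (5, 2, 1, 1)

Row-insert the values π_1, π_2, … into P one at a time, bumping the leftmost entry strictly greater than the inserted value down to the next row. The recording tableau Q records, in position (i, j), the step at which that cell was added to P.
  Insert 1 (step 1): P = [1];  Q = [1]
  Insert 7 (step 2): P = [1, 7];  Q = [1, 2]
  Insert 4 (step 3): P = [1, 4] / [7];  Q = [1, 2] / [3]
  Insert 6 (step 4): P = [1, 4, 6] / [7];  Q = [1, 2, 4] / [3]
  Insert 3 (step 5): P = [1, 3, 6] / [4] / [7];  Q = [1, 2, 4] / [3] / [5]
  Insert 2 (step 6): P = [1, 2, 6] / [3] / [4] / [7];  Q = [1, 2, 4] / [3] / [5] / [6]
  Insert 5 (step 7): P = [1, 2, 5] / [3, 6] / [4] / [7];  Q = [1, 2, 4] / [3, 7] / [5] / [6]
  Insert 8 (step 8): P = [1, 2, 5, 8] / [3, 6] / [4] / [7];  Q = [1, 2, 4, 8] / [3, 7] / [5] / [6]
  Insert 9 (step 9): P = [1, 2, 5, 8, 9] / [3, 6] / [4] / [7];  Q = [1, 2, 4, 8, 9] / [3, 7] / [5] / [6]
Final shape: (5, 2, 1, 1).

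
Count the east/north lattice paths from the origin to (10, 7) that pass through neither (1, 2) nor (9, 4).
Number of paths = 11122

Inclusion–exclusion. Total paths: C(17, 10) = 19448. Through P₁: C(3, 1)·C(14, 9) = 6006. Through P₂: C(13, 9)·C(4, 1) = 2860. Since P₁ is strictly southwest of P₂, a monotone path through both must visit P₁ then P₂; paths through both = C(3, 1)·C(10, 8)·C(4, 1) = 540. Avoid both = 19448 − 6006 − 2860 + 540 = 11122.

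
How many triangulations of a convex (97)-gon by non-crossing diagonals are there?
C_95 = 944973797977428207852605870454939596837230758234904050

These polygon triangulations are counted by the Catalan number C_n = (1/(n + 1)) · C(2n, n). For n = 95: C_95 = (1/96) · C(190, 95) = 90717484605833107953850163563674201296374152790550788800/96 = 944973797977428207852605870454939596837230758234904050.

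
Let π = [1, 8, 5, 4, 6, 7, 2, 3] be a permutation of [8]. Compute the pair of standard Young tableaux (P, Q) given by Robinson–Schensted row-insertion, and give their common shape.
P = [1, 2, 3, 7] / [4, 6] / [5] / [8];  Q = [1, 2, 5, 6] / [3, 8] / [4] / [7];  common shape = (4, 2, 1, 1)

Row-insert the values π_1, π_2, … into P one at a time, bumping the leftmost entry strictly greater than the inserted value down to the next row. The recording tableau Q records, in position (i, j), the step at which that cell was added to P.
  Insert 1 (step 1): P = [1];  Q = [1]
  Insert 8 (step 2): P = [1, 8];  Q = [1, 2]
  Insert 5 (step 3): P = [1, 5] / [8];  Q = [1, 2] / [3]
  Insert 4 (step 4): P = [1, 4] / [5] / [8];  Q = [1, 2] / [3] / [4]
  Insert 6 (step 5): P = [1, 4, 6] / [5] / [8];  Q = [1, 2, 5] / [3] / [4]
  Insert 7 (step 6): P = [1, 4, 6, 7] / [5] / [8];  Q = [1, 2, 5, 6] / [3] / [4]
  Insert 2 (step 7): P = [1, 2, 6, 7] / [4] / [5] / [8];  Q = [1, 2, 5, 6] / [3] / [4] / [7]
  Insert 3 (step 8): P = [1, 2, 3, 7] / [4, 6] / [5] / [8];  Q = [1, 2, 5, 6] / [3, 8] / [4] / [7]
Final shape: (4, 2, 1, 1).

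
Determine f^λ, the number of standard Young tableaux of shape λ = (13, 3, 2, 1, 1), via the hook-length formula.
# SYT of shape (13, 3, 2, 1, 1) = 1630200

Hook-length formula: f^λ = n! / Π hook(c), product over all cells c of the Young diagram. For λ = (13, 3, 2, 1, 1), n = 20 boxes. Hook lengths by row (left-to-right, top-to-bottom): [17, 14, 12, 10, 9, 8, 7, 6, 5, 4, 3, 2, 1]; [6, 3, 1]; [4, 1]; [2]; [1]. Product of hooks = 1492394803200. So f^λ = 20! / 1492394803200 = 2432902008176640000 / 1492394803200 = 1630200.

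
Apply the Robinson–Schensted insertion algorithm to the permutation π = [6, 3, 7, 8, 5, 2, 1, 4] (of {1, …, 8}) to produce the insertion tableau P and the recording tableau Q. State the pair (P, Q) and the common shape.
P = [1, 4, 8] / [2, 5] / [3, 7] / [6];  Q = [1, 3, 4] / [2, 5] / [6, 8] / [7];  common shape = (3, 2, 2, 1)

Row-insert the values π_1, π_2, … into P one at a time, bumping the leftmost entry strictly greater than the inserted value down to the next row. The recording tableau Q records, in position (i, j), the step at which that cell was added to P.
  Insert 6 (step 1): P = [6];  Q = [1]
  Insert 3 (step 2): P = [3] / [6];  Q = [1] / [2]
  Insert 7 (step 3): P = [3, 7] / [6];  Q = [1, 3] / [2]
  Insert 8 (step 4): P = [3, 7, 8] / [6];  Q = [1, 3, 4] / [2]
  Insert 5 (step 5): P = [3, 5, 8] / [6, 7];  Q = [1, 3, 4] / [2, 5]
  Insert 2 (step 6): P = [2, 5, 8] / [3, 7] / [6];  Q = [1, 3, 4] / [2, 5] / [6]
  Insert 1 (step 7): P = [1, 5, 8] / [2, 7] / [3] / [6];  Q = [1, 3, 4] / [2, 5] / [6] / [7]
  Insert 4 (step 8): P = [1, 4, 8] / [2, 5] / [3, 7] / [6];  Q = [1, 3, 4] / [2, 5] / [6, 8] / [7]
Final shape: (3, 2, 2, 1).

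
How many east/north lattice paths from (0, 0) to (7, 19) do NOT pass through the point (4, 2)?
Number of paths = 640700

Total paths from (0, 0) to (7, 19): C(26, 7) = 657800. Paths through (4, 2): (paths (0, 0) → (4, 2)) × (paths (4, 2) → (7, 19)) = C(6, 4) · C(20, 3) = 15 · 1140 = 17100. Avoidance count = 657800 − 17100 = 640700.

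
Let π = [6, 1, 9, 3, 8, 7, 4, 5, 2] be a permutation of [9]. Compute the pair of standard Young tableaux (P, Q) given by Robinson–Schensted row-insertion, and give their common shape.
P = [1, 2, 4, 5] / [3, 7] / [6] / [8] / [9];  Q = [1, 3, 5, 8] / [2, 4] / [6] / [7] / [9];  common shape = (4, 2, 1, 1, 1)

Row-insert the values π_1, π_2, … into P one at a time, bumping the leftmost entry strictly greater than the inserted value down to the next row. The recording tableau Q records, in position (i, j), the step at which that cell was added to P.
  Insert 6 (step 1): P = [6];  Q = [1]
  Insert 1 (step 2): P = [1] / [6];  Q = [1] / [2]
  Insert 9 (step 3): P = [1, 9] / [6];  Q = [1, 3] / [2]
  Insert 3 (step 4): P = [1, 3] / [6, 9];  Q = [1, 3] / [2, 4]
  Insert 8 (step 5): P = [1, 3, 8] / [6, 9];  Q = [1, 3, 5] / [2, 4]
  Insert 7 (step 6): P = [1, 3, 7] / [6, 8] / [9];  Q = [1, 3, 5] / [2, 4] / [6]
  Insert 4 (step 7): P = [1, 3, 4] / [6, 7] / [8] / [9];  Q = [1, 3, 5] / [2, 4] / [6] / [7]
  Insert 5 (step 8): P = [1, 3, 4, 5] / [6, 7] / [8] / [9];  Q = [1, 3, 5, 8] / [2, 4] / [6] / [7]
  Insert 2 (step 9): P = [1, 2, 4, 5] / [3, 7] / [6] / [8] / [9];  Q = [1, 3, 5, 8] / [2, 4] / [6] / [7] / [9]
Final shape: (4, 2, 1, 1, 1).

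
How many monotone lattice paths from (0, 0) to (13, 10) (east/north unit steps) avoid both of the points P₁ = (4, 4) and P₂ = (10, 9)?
Number of paths = 553564

Inclusion–exclusion. Total paths: C(23, 13) = 1144066. Through P₁: C(8, 4)·C(15, 9) = 350350. Through P₂: C(19, 10)·C(4, 3) = 369512. Since P₁ is strictly southwest of P₂, a monotone path through both must visit P₁ then P₂; paths through both = C(8, 4)·C(11, 6)·C(4, 3) = 129360. Avoid both = 1144066 − 350350 − 369512 + 129360 = 553564.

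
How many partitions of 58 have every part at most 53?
p(58, parts ≤ 53) = 715208

Use the recurrence p(n, m) = p(n, m−1) + p(n−m, m): either the largest part is < m (count p(n, m−1)) or the largest part is exactly m (remove one copy of m, count p(n−m, m)). With p(0, ·) = 1 this gives p(58, parts ≤ 53) = 715208. (By conjugating Young diagrams, this also counts partitions of 58 into at most 53 parts.)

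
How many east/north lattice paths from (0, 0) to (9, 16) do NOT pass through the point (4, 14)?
Number of paths = 1978715

Total paths from (0, 0) to (9, 16): C(25, 9) = 2042975. Paths through (4, 14): (paths (0, 0) → (4, 14)) × (paths (4, 14) → (9, 16)) = C(18, 4) · C(7, 5) = 3060 · 21 = 64260. Avoidance count = 2042975 − 64260 = 1978715.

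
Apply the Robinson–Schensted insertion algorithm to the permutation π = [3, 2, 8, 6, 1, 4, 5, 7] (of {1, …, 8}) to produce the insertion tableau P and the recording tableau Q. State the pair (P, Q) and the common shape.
P = [1, 4, 5, 7] / [2, 6] / [3, 8];  Q = [1, 3, 7, 8] / [2, 4] / [5, 6];  common shape = (4, 2, 2)

Row-insert the values π_1, π_2, … into P one at a time, bumping the leftmost entry strictly greater than the inserted value down to the next row. The recording tableau Q records, in position (i, j), the step at which that cell was added to P.
  Insert 3 (step 1): P = [3];  Q = [1]
  Insert 2 (step 2): P = [2] / [3];  Q = [1] / [2]
  Insert 8 (step 3): P = [2, 8] / [3];  Q = [1, 3] / [2]
  Insert 6 (step 4): P = [2, 6] / [3, 8];  Q = [1, 3] / [2, 4]
  Insert 1 (step 5): P = [1, 6] / [2, 8] / [3];  Q = [1, 3] / [2, 4] / [5]
  Insert 4 (step 6): P = [1, 4] / [2, 6] / [3, 8];  Q = [1, 3] / [2, 4] / [5, 6]
  Insert 5 (step 7): P = [1, 4, 5] / [2, 6] / [3, 8];  Q = [1, 3, 7] / [2, 4] / [5, 6]
  Insert 7 (step 8): P = [1, 4, 5, 7] / [2, 6] / [3, 8];  Q = [1, 3, 7, 8] / [2, 4] / [5, 6]
Final shape: (4, 2, 2).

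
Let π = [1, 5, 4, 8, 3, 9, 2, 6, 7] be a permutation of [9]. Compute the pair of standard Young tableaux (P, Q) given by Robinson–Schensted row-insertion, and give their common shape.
P = [1, 2, 6, 7] / [3, 8, 9] / [4] / [5];  Q = [1, 2, 4, 6] / [3, 8, 9] / [5] / [7];  common shape = (4, 3, 1, 1)

Row-insert the values π_1, π_2, … into P one at a time, bumping the leftmost entry strictly greater than the inserted value down to the next row. The recording tableau Q records, in position (i, j), the step at which that cell was added to P.
  Insert 1 (step 1): P = [1];  Q = [1]
  Insert 5 (step 2): P = [1, 5];  Q = [1, 2]
  Insert 4 (step 3): P = [1, 4] / [5];  Q = [1, 2] / [3]
  Insert 8 (step 4): P = [1, 4, 8] / [5];  Q = [1, 2, 4] / [3]
  Insert 3 (step 5): P = [1, 3, 8] / [4] / [5];  Q = [1, 2, 4] / [3] / [5]
  Insert 9 (step 6): P = [1, 3, 8, 9] / [4] / [5];  Q = [1, 2, 4, 6] / [3] / [5]
  Insert 2 (step 7): P = [1, 2, 8, 9] / [3] / [4] / [5];  Q = [1, 2, 4, 6] / [3] / [5] / [7]
  Insert 6 (step 8): P = [1, 2, 6, 9] / [3, 8] / [4] / [5];  Q = [1, 2, 4, 6] / [3, 8] / [5] / [7]
  Insert 7 (step 9): P = [1, 2, 6, 7] / [3, 8, 9] / [4] / [5];  Q = [1, 2, 4, 6] / [3, 8, 9] / [5] / [7]
Final shape: (4, 3, 1, 1).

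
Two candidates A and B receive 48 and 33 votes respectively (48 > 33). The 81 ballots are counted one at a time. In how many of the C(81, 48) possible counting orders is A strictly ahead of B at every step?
Strict-lead orderings = 9959201205259856572750

Total orderings of the 81 votes with 48 for A: C(81, 48) = 53779686508403225492850. By the Bertrand ballot formula (Cycle Lemma / reflection principle), the number of orderings in which A is strictly ahead of B throughout is (p − q)/(p + q) · C(p + q, p) = (48 − 33)/(48 + 33) · 53779686508403225492850 = 9959201205259856572750.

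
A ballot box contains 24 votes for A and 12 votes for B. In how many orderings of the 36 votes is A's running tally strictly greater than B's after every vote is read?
Strict-lead orderings = 417225900

Total orderings of the 36 votes with 24 for A: C(36, 24) = 1251677700. By the Bertrand ballot formula (Cycle Lemma / reflection principle), the number of orderings in which A is strictly ahead of B throughout is (p − q)/(p + q) · C(p + q, p) = (24 − 12)/(24 + 12) · 1251677700 = 417225900.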